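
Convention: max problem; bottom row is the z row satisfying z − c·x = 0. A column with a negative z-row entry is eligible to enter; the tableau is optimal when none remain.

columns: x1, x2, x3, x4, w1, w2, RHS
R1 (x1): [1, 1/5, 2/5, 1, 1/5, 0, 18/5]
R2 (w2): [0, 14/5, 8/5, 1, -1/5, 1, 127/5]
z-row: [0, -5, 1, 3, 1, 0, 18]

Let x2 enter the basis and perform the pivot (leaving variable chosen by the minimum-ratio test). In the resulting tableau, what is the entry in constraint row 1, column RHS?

Ratio test on column x2 — row 1: (18/5)/(1/5) = 18; row 2: (127/5)/(14/5) = 127/14. Minimum is 127/14 at row 2 (w2 leaves); pivot element 14/5.
Divide row 2 by 14/5; eliminate column x2 from the other rows.
Row 1 update in column RHS: 18/5 − (1/5)·(127/14) = 25/14.

25/14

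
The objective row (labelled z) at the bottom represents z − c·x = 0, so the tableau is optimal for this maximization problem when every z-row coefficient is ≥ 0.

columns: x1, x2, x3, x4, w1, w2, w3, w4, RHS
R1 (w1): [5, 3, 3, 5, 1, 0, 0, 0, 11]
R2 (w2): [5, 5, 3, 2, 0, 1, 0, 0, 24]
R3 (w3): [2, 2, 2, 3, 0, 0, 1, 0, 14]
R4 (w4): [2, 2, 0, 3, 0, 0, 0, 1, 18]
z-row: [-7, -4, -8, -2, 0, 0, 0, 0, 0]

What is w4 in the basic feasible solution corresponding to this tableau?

18

w4 is basic (row 4); its value is the RHS of that row, 18.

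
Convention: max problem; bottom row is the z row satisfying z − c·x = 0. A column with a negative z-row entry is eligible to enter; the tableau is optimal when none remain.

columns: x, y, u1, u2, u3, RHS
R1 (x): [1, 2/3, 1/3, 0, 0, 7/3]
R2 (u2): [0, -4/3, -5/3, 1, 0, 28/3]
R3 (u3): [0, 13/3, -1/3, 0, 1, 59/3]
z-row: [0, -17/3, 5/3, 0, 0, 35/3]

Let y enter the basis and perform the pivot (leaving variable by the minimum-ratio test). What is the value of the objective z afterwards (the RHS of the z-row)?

Ratio test on column y — row 1: (7/3)/(2/3) = 7/2; row 2: entry -4/3 ≤ 0; row 3: (59/3)/(13/3) = 59/13. Minimum is 7/2 at row 1 (x leaves); pivot element 2/3.
Pivot on row 1; the z-row RHS becomes 35/3 − (-17/3)·(7/2) = 63/2.

63/2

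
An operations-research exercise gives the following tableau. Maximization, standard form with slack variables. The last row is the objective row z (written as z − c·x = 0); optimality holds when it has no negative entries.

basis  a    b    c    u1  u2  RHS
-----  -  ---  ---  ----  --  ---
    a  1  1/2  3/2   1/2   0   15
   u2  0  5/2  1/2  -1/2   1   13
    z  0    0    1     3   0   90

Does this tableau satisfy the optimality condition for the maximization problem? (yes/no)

yes

Every z-row coefficient is ≥ 0, so the tableau is optimal.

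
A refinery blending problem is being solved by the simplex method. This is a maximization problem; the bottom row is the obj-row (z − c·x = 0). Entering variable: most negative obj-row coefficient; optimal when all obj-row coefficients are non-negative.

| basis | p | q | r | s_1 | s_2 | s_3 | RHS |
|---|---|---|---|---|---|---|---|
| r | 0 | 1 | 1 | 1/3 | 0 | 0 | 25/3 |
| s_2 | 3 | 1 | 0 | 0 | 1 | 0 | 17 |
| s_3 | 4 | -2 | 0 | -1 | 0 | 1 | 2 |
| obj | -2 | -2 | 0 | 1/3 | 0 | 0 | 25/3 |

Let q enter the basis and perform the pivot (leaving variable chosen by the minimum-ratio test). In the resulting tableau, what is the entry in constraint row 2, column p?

Ratio test on column q — row 1: (25/3)/1 = 25/3; row 2: 17/1 = 17; row 3: entry -2 ≤ 0. Minimum is 25/3 at row 1 (r leaves); pivot element 1.
Divide row 1 by 1; eliminate column q from the other rows.
Row 2 update in column p: 3 − 1·0 = 3.

3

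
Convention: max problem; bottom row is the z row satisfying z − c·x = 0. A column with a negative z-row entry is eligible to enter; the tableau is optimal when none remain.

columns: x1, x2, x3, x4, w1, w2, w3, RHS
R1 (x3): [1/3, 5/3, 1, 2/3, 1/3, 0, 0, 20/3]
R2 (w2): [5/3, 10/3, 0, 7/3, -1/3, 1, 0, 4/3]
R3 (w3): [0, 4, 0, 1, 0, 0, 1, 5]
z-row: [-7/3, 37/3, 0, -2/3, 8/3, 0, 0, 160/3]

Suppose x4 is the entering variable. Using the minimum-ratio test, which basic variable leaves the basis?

w2

Column x4 entries and ratios — x3: (20/3)/(2/3) = 10; w2: (4/3)/(7/3) = 4/7; w3: 5/1 = 5.
Smallest ratio is 4/7 in the row of w2, so w2 leaves.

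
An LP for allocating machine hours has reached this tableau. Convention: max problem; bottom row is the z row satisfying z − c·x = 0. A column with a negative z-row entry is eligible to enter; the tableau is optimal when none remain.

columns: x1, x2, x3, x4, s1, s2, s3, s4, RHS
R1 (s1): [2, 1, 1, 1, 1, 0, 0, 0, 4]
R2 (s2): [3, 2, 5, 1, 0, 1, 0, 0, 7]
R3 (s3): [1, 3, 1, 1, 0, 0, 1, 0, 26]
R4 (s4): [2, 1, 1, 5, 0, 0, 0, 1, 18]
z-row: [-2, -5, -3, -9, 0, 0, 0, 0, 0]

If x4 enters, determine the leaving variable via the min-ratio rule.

Column x4 entries and ratios — s1: 4/1 = 4; s2: 7/1 = 7; s3: 26/1 = 26; s4: 18/5 = 18/5.
Smallest ratio is 18/5 in the row of s4, so s4 leaves.

s4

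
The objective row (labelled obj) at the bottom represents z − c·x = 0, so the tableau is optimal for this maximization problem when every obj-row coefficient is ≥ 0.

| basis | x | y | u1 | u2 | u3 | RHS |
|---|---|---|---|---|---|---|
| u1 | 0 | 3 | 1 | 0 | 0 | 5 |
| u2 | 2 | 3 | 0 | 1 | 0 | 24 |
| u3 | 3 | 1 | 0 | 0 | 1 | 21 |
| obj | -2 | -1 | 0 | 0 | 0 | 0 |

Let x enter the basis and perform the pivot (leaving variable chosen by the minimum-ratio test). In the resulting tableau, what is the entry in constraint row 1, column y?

3

Ratio test on column x — row 1: entry 0 ≤ 0; row 2: 24/2 = 12; row 3: 21/3 = 7. Minimum is 7 at row 3 (u3 leaves); pivot element 3.
Divide row 3 by 3; eliminate column x from the other rows.
Row 1 update in column y: 3 − 0·(1/3) = 3.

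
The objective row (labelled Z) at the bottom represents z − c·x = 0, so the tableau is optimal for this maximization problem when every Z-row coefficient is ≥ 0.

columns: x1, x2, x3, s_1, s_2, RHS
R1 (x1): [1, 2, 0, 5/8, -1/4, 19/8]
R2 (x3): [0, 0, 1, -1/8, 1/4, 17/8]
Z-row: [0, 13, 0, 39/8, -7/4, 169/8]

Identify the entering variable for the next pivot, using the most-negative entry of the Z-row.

Negative Z-row entries: s_2: -7/4.
The most negative is -7/4 in column s_2, so s_2 enters.

s_2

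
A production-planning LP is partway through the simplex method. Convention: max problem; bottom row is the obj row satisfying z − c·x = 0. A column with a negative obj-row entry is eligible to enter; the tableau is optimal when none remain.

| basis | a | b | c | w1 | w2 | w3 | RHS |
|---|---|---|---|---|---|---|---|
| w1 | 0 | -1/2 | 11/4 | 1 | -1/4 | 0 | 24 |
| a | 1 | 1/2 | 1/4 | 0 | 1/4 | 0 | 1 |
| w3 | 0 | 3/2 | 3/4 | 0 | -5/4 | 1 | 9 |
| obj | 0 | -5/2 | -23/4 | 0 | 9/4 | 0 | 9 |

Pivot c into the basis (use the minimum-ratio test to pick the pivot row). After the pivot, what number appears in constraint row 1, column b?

Ratio test on column c — row 1: 24/(11/4) = 96/11; row 2: 1/(1/4) = 4; row 3: 9/(3/4) = 12. Minimum is 4 at row 2 (a leaves); pivot element 1/4.
Divide row 2 by 1/4; eliminate column c from the other rows.
Row 1 update in column b: -1/2 − (11/4)·2 = -6.

-6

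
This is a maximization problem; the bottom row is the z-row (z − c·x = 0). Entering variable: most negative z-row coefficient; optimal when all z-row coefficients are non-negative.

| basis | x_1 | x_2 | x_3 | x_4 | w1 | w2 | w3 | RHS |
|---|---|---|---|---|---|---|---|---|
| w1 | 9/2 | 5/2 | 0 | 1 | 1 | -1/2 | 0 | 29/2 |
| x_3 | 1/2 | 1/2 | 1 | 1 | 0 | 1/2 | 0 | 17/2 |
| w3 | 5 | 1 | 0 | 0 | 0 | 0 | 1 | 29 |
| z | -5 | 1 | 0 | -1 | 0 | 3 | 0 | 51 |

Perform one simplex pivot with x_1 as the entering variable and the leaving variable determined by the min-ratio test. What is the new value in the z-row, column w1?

Ratio test on column x_1 — row 1: (29/2)/(9/2) = 29/9; row 2: (17/2)/(1/2) = 17; row 3: 29/5 = 29/5. Minimum is 29/9 at row 1 (w1 leaves); pivot element 9/2.
Divide row 1 by 9/2; eliminate column x_1 from the other rows.
z-row update in column w1: 0 − (-5)·(2/9) = 10/9.

10/9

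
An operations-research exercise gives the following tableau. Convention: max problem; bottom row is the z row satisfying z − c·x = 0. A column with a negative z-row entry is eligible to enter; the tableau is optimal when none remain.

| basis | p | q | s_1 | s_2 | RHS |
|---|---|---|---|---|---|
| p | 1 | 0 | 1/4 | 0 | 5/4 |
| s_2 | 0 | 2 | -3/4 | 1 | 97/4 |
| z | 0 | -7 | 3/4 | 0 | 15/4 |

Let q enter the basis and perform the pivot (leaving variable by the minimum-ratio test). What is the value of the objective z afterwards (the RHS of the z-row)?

709/8

Ratio test on column q — row 1: entry 0 ≤ 0; row 2: (97/4)/2 = 97/8. Minimum is 97/8 at row 2 (s_2 leaves); pivot element 2.
Pivot on row 2; the z-row RHS becomes 15/4 − (-7)·(97/8) = 709/8.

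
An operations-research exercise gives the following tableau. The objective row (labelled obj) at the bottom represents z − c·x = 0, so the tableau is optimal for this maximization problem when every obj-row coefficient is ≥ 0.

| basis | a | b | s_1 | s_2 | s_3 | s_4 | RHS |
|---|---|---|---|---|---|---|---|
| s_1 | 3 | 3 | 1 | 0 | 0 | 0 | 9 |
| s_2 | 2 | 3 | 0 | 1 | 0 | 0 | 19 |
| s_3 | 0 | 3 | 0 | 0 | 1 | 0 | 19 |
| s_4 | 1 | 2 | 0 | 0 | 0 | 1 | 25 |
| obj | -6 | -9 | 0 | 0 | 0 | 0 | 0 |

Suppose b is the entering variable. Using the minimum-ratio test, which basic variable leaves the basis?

s_1

Column b entries and ratios — s_1: 9/3 = 3; s_2: 19/3 = 19/3; s_3: 19/3 = 19/3; s_4: 25/2 = 25/2.
Smallest ratio is 3 in the row of s_1, so s_1 leaves.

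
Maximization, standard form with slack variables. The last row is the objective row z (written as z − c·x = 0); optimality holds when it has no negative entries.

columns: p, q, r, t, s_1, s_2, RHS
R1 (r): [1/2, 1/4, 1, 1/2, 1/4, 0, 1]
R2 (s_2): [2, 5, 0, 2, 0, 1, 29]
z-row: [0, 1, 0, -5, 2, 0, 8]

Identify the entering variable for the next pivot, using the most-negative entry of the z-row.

Negative z-row entries: t: -5.
The most negative is -5 in column t, so t enters.

t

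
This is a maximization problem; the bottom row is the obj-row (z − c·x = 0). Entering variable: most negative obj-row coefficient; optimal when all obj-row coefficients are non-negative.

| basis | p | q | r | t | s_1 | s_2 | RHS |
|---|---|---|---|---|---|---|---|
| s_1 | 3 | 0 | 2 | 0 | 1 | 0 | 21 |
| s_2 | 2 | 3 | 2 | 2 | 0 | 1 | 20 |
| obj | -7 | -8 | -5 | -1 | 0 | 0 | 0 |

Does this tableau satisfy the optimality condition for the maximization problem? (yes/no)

The obj-row has a negative entry -8 in column q, so it is not optimal.

no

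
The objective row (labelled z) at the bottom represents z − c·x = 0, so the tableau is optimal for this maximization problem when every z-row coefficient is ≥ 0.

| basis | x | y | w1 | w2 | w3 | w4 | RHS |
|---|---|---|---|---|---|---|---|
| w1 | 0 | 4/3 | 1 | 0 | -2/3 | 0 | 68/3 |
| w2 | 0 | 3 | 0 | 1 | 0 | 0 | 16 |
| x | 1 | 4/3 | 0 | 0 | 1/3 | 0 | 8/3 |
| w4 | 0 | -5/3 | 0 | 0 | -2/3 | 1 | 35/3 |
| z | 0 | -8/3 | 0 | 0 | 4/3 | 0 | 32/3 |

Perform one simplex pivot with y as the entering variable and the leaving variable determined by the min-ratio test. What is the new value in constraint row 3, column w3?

1/4

Ratio test on column y — row 1: (68/3)/(4/3) = 17; row 2: 16/3 = 16/3; row 3: (8/3)/(4/3) = 2; row 4: entry -5/3 ≤ 0. Minimum is 2 at row 3 (x leaves); pivot element 4/3.
Divide row 3 by 4/3; eliminate column y from the other rows.
In the new row 3, the w3 entry is the old entry divided by the pivot: (1/3)/(4/3) = 1/4.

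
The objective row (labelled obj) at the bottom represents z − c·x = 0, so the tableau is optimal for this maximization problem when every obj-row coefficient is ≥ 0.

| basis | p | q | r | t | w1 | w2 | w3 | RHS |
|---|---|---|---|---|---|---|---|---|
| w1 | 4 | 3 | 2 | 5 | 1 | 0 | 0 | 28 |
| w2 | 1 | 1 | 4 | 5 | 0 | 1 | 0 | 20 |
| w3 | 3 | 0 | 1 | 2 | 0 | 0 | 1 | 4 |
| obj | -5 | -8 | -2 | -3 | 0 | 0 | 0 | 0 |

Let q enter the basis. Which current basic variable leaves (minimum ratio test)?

Column q entries and ratios — w1: 28/3 = 28/3; w2: 20/1 = 20; w3: 0 ≤ 0, skip.
Smallest ratio is 28/3 in the row of w1, so w1 leaves.

w1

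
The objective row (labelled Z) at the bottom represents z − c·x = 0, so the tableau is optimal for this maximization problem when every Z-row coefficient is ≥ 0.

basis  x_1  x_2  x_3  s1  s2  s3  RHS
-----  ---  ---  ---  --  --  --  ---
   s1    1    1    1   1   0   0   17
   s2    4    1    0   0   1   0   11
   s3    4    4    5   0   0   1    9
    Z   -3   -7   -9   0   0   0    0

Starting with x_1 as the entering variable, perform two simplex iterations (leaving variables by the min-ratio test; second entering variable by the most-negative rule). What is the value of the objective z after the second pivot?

81/5

Ratio test on column x_1 — row 1: 17/1 = 17; row 2: 11/4 = 11/4; row 3: 9/4 = 9/4. Minimum is 9/4 at row 3 (s3 leaves); pivot element 4.
Pivot on row 3; the Z-row RHS becomes 0 − (-3)·(9/4) = 27/4.
Next entering variable (most negative Z-row entry -21/4): x_3.
Ratio test on column x_3 — row 1: entry -1/4 ≤ 0; row 2: entry -5 ≤ 0; row 3: (9/4)/(5/4) = 9/5. Minimum is 9/5 at row 3 (x_1 leaves); pivot element 5/4.
After the second pivot the Z-row RHS is 27/4 − (-21/4)·(9/5) = 81/5.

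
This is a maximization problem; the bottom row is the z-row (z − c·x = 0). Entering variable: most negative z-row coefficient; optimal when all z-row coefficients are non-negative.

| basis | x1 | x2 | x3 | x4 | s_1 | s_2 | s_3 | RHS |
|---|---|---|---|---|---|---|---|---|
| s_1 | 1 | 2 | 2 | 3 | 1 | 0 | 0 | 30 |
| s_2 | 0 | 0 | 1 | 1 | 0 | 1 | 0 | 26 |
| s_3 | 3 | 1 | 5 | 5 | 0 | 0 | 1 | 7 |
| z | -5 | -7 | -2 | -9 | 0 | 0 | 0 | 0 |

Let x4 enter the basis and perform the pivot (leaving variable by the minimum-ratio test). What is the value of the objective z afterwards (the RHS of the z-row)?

63/5

Ratio test on column x4 — row 1: 30/3 = 10; row 2: 26/1 = 26; row 3: 7/5 = 7/5. Minimum is 7/5 at row 3 (s_3 leaves); pivot element 5.
Pivot on row 3; the z-row RHS becomes 0 − (-9)·(7/5) = 63/5.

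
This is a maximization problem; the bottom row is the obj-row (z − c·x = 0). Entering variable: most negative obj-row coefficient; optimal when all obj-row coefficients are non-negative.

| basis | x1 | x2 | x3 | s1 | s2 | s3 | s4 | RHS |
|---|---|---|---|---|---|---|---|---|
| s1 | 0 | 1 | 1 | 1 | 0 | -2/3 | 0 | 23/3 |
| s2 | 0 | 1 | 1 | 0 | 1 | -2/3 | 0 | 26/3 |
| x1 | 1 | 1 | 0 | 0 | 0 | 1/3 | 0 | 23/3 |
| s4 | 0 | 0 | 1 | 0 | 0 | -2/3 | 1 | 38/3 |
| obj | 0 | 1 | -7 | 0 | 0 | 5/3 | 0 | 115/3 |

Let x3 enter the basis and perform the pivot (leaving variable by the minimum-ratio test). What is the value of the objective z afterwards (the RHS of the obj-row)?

Ratio test on column x3 — row 1: (23/3)/1 = 23/3; row 2: (26/3)/1 = 26/3; row 3: entry 0 ≤ 0; row 4: (38/3)/1 = 38/3. Minimum is 23/3 at row 1 (s1 leaves); pivot element 1.
Pivot on row 1; the obj-row RHS becomes 115/3 − (-7)·(23/3) = 92.

92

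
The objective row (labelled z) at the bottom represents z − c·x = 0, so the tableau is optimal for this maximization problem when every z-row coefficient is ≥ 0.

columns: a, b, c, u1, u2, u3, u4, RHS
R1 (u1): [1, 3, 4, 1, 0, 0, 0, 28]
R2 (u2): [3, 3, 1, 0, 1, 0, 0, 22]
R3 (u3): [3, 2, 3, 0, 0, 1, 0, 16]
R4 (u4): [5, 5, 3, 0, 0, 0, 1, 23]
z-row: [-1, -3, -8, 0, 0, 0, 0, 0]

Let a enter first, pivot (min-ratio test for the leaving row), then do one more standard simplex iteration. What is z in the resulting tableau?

Ratio test on column a — row 1: 28/1 = 28; row 2: 22/3 = 22/3; row 3: 16/3 = 16/3; row 4: 23/5 = 23/5. Minimum is 23/5 at row 4 (u4 leaves); pivot element 5.
Pivot on row 4; the z-row RHS becomes 0 − (-1)·(23/5) = 23/5.
Next entering variable (most negative z-row entry -37/5): c.
Ratio test on column c — row 1: (117/5)/(17/5) = 117/17; row 2: entry -4/5 ≤ 0; row 3: (11/5)/(6/5) = 11/6; row 4: (23/5)/(3/5) = 23/3. Minimum is 11/6 at row 3 (u3 leaves); pivot element 6/5.
After the second pivot the z-row RHS is 23/5 − (-37/5)·(11/6) = 109/6.

109/6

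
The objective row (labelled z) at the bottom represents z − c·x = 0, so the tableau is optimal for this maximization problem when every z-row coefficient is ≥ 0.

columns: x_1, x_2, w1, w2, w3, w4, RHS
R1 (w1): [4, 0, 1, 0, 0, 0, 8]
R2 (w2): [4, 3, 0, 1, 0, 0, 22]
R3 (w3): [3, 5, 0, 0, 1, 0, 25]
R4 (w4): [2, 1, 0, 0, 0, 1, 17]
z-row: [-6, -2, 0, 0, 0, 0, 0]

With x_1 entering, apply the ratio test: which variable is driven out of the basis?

w1

Column x_1 entries and ratios — w1: 8/4 = 2; w2: 22/4 = 11/2; w3: 25/3 = 25/3; w4: 17/2 = 17/2.
Smallest ratio is 2 in the row of w1, so w1 leaves.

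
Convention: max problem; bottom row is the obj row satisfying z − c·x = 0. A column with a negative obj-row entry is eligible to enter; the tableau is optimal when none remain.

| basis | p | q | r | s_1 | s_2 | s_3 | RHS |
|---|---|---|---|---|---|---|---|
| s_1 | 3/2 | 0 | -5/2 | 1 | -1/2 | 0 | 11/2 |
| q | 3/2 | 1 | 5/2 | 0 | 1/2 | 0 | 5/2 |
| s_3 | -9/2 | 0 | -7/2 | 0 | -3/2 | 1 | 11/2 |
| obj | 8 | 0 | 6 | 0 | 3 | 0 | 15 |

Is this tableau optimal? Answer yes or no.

yes

Every obj-row coefficient is ≥ 0, so the tableau is optimal.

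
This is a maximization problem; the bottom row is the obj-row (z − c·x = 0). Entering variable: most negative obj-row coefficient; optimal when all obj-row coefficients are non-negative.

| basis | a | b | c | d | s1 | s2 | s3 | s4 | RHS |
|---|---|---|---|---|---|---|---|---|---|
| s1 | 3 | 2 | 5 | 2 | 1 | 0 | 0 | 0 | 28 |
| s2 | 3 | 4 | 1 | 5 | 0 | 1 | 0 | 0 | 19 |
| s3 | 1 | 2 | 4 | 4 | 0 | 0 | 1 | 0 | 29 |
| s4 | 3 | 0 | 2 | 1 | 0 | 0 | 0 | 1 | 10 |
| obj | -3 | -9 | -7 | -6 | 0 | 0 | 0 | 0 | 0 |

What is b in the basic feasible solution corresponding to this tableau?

b is not in the basis, so in the current basic feasible solution b = 0.

0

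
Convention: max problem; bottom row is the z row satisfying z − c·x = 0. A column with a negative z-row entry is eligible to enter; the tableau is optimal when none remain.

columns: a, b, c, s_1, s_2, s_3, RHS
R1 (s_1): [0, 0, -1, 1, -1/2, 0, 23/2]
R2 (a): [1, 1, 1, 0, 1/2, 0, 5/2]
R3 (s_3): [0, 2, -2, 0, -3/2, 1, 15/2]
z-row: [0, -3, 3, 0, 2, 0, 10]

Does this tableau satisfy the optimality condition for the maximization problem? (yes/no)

no

The z-row has a negative entry -3 in column b, so it is not optimal.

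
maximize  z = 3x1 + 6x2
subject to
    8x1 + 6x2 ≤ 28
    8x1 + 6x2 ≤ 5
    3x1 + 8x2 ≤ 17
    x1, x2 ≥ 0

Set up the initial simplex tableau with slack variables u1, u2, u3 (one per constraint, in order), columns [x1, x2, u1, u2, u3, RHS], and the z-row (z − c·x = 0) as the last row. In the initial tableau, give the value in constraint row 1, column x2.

Constraint 1 has coefficient 6 on x2.

6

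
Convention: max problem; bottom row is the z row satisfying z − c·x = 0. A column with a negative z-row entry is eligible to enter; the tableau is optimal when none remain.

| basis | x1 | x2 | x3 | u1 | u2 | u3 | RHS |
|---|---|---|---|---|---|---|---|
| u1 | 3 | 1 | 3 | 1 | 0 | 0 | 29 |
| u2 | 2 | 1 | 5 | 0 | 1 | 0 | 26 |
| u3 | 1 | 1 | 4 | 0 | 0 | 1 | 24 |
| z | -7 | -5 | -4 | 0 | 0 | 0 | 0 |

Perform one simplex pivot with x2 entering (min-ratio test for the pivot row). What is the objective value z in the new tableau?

120

Ratio test on column x2 — row 1: 29/1 = 29; row 2: 26/1 = 26; row 3: 24/1 = 24. Minimum is 24 at row 3 (u3 leaves); pivot element 1.
Pivot on row 3; the z-row RHS becomes 0 − (-5)·24 = 120.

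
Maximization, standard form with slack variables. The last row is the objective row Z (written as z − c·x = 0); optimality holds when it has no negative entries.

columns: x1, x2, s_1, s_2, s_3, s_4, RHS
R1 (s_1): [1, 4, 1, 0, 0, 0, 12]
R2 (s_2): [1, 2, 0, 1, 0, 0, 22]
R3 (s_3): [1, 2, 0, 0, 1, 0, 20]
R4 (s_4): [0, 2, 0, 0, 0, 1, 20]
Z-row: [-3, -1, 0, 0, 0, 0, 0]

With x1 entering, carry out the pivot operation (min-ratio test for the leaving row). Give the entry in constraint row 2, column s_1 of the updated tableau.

Ratio test on column x1 — row 1: 12/1 = 12; row 2: 22/1 = 22; row 3: 20/1 = 20; row 4: entry 0 ≤ 0. Minimum is 12 at row 1 (s_1 leaves); pivot element 1.
Divide row 1 by 1; eliminate column x1 from the other rows.
Row 2 update in column s_1: 0 − 1·1 = -1.

-1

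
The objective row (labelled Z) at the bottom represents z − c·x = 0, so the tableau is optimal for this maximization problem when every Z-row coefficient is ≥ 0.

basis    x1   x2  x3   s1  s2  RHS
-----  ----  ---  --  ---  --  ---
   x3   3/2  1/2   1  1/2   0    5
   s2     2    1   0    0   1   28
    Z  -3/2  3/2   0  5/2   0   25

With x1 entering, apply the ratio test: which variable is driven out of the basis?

x3

Column x1 entries and ratios — x3: 5/(3/2) = 10/3; s2: 28/2 = 14.
Smallest ratio is 10/3 in the row of x3, so x3 leaves.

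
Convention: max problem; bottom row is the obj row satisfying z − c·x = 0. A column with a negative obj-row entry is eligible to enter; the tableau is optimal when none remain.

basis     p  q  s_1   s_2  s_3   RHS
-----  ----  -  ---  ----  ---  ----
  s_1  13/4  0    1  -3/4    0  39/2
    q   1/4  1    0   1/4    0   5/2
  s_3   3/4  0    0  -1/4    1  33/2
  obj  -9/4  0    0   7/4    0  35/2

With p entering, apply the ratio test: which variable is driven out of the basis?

Column p entries and ratios — s_1: (39/2)/(13/4) = 6; q: (5/2)/(1/4) = 10; s_3: (33/2)/(3/4) = 22.
Smallest ratio is 6 in the row of s_1, so s_1 leaves.

s_1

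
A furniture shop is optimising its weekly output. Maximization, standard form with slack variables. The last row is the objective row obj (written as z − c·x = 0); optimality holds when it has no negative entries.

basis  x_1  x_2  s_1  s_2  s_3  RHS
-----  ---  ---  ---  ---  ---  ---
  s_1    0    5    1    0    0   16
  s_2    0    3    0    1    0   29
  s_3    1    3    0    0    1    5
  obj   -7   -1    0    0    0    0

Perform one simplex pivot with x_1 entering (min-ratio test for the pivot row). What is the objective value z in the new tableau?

35

Ratio test on column x_1 — row 1: entry 0 ≤ 0; row 2: entry 0 ≤ 0; row 3: 5/1 = 5. Minimum is 5 at row 3 (s_3 leaves); pivot element 1.
Pivot on row 3; the obj-row RHS becomes 0 − (-7)·5 = 35.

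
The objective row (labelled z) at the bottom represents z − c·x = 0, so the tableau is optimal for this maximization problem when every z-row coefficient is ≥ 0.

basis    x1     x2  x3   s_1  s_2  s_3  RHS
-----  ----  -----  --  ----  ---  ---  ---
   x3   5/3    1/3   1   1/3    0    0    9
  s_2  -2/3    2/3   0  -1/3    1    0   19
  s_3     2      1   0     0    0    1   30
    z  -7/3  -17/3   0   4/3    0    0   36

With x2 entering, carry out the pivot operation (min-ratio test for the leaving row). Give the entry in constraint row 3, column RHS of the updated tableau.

Ratio test on column x2 — row 1: 9/(1/3) = 27; row 2: 19/(2/3) = 57/2; row 3: 30/1 = 30. Minimum is 27 at row 1 (x3 leaves); pivot element 1/3.
Divide row 1 by 1/3; eliminate column x2 from the other rows.
Row 3 update in column RHS: 30 − 1·27 = 3.

3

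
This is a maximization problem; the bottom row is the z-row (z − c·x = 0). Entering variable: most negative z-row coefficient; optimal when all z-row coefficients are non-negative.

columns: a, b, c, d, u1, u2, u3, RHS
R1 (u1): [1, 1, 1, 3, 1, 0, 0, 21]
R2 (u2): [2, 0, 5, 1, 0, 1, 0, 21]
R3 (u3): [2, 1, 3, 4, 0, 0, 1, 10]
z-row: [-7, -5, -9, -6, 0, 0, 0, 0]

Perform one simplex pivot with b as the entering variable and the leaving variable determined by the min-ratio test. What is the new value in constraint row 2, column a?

Ratio test on column b — row 1: 21/1 = 21; row 2: entry 0 ≤ 0; row 3: 10/1 = 10. Minimum is 10 at row 3 (u3 leaves); pivot element 1.
Divide row 3 by 1; eliminate column b from the other rows.
Row 2 update in column a: 2 − 0·2 = 2.

2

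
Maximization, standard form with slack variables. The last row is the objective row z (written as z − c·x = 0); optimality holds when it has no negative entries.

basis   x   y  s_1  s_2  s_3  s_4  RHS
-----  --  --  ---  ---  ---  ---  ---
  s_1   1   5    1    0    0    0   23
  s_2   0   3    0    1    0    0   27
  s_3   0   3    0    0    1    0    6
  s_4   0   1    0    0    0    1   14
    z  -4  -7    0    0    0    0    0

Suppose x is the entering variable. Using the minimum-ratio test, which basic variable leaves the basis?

Column x entries and ratios — s_1: 23/1 = 23; s_2: 0 ≤ 0, skip; s_3: 0 ≤ 0, skip; s_4: 0 ≤ 0, skip.
Smallest ratio is 23 in the row of s_1, so s_1 leaves.

s_1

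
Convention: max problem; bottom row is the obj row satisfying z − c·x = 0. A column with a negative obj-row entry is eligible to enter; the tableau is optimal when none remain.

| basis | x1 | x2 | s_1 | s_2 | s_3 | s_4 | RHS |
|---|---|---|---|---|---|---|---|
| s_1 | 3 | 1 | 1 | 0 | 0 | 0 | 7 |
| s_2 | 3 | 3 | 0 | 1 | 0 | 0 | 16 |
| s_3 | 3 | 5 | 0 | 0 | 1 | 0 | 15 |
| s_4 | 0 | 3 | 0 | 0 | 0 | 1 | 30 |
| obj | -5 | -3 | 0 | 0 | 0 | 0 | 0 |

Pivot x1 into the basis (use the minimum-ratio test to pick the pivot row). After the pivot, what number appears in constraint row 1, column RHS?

Ratio test on column x1 — row 1: 7/3 = 7/3; row 2: 16/3 = 16/3; row 3: 15/3 = 5; row 4: entry 0 ≤ 0. Minimum is 7/3 at row 1 (s_1 leaves); pivot element 3.
Divide row 1 by 3; eliminate column x1 from the other rows.
In the new row 1, the RHS entry is the old entry divided by the pivot: 7/3 = 7/3.

7/3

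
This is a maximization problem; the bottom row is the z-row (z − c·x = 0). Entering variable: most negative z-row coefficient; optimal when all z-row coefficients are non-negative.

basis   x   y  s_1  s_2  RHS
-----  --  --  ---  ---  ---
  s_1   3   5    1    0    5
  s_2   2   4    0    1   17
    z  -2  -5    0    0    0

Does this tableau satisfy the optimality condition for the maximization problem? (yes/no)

The z-row has a negative entry -5 in column y, so it is not optimal.

no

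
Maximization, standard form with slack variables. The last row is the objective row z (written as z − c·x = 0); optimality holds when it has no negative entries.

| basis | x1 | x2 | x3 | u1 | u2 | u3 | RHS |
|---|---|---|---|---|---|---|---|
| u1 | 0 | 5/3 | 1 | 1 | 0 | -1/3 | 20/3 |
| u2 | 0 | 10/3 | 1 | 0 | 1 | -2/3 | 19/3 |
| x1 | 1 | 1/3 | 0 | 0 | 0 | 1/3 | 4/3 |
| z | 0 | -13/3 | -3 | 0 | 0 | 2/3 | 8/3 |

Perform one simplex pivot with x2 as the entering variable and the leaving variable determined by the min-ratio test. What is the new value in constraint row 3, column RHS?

Ratio test on column x2 — row 1: (20/3)/(5/3) = 4; row 2: (19/3)/(10/3) = 19/10; row 3: (4/3)/(1/3) = 4. Minimum is 19/10 at row 2 (u2 leaves); pivot element 10/3.
Divide row 2 by 10/3; eliminate column x2 from the other rows.
Row 3 update in column RHS: 4/3 − (1/3)·(19/10) = 7/10.

7/10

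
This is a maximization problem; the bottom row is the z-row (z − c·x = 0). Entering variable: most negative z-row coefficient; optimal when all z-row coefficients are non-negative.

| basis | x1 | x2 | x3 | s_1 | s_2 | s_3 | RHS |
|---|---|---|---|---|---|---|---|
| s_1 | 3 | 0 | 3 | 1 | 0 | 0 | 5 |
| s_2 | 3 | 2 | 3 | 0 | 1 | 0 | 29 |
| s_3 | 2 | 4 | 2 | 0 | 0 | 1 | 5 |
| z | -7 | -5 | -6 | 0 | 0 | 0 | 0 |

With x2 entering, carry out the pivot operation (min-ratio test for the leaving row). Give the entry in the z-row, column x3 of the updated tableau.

-7/2

Ratio test on column x2 — row 1: entry 0 ≤ 0; row 2: 29/2 = 29/2; row 3: 5/4 = 5/4. Minimum is 5/4 at row 3 (s_3 leaves); pivot element 4.
Divide row 3 by 4; eliminate column x2 from the other rows.
z-row update in column x3: -6 − (-5)·(1/2) = -7/2.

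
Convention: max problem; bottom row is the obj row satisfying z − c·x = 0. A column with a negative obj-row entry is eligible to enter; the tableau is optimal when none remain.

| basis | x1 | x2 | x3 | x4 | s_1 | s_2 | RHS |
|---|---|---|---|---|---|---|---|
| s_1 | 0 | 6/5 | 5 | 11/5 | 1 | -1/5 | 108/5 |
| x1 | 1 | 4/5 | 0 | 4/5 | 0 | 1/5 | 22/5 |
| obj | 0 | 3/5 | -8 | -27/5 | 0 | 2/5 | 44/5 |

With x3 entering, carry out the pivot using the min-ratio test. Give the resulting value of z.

Ratio test on column x3 — row 1: (108/5)/5 = 108/25; row 2: entry 0 ≤ 0. Minimum is 108/25 at row 1 (s_1 leaves); pivot element 5.
Pivot on row 1; the obj-row RHS becomes 44/5 − (-8)·(108/25) = 1084/25.

1084/25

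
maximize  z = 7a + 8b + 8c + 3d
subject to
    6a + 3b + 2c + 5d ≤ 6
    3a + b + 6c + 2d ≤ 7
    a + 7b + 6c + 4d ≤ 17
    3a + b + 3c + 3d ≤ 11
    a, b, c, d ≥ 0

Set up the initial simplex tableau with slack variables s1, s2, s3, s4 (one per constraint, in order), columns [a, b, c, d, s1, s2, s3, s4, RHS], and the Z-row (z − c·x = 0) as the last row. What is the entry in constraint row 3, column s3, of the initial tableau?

Slack s3 belongs to constraint 3; its column is the unit vector e_3, so the entry in row 3 is 1.

1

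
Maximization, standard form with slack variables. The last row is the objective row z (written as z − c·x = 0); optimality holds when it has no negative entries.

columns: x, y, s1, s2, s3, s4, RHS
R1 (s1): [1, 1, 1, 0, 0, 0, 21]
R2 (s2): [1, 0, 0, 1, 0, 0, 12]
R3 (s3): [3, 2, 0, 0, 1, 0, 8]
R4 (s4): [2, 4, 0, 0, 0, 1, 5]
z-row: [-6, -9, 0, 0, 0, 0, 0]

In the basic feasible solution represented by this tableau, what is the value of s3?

8

s3 is basic (row 3); its value is the RHS of that row, 8.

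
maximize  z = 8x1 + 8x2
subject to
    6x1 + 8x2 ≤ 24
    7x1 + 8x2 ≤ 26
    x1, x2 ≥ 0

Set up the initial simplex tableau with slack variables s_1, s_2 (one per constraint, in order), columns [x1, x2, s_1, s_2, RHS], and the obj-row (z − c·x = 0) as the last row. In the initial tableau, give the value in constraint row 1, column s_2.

Slack s_2 belongs to constraint 2; its column is the unit vector e_2, so the entry in row 1 is 0.

0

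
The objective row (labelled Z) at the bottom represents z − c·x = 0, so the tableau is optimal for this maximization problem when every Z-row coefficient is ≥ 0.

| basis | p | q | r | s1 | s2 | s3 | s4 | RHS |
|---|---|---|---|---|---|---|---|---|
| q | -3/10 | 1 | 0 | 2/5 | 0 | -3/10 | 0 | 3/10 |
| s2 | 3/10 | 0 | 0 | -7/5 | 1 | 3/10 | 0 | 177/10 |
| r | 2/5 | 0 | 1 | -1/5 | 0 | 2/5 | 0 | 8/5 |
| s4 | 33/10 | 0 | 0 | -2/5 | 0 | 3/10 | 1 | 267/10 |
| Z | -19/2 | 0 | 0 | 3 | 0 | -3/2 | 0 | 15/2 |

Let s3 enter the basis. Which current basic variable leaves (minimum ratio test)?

r

Column s3 entries and ratios — q: -3/10 ≤ 0, skip; s2: (177/10)/(3/10) = 59; r: (8/5)/(2/5) = 4; s4: (267/10)/(3/10) = 89.
Smallest ratio is 4 in the row of r, so r leaves.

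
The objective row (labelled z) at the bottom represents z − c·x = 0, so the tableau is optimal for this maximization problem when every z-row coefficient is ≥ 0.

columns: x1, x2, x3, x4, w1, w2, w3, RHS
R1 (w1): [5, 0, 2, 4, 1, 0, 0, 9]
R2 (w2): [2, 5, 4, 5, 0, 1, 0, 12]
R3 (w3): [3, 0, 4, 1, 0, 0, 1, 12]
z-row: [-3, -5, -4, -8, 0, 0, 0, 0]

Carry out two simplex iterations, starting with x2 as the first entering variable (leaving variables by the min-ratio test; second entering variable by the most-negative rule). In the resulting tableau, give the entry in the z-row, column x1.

11/4

Ratio test on column x2 — row 1: entry 0 ≤ 0; row 2: 12/5 = 12/5; row 3: entry 0 ≤ 0. Minimum is 12/5 at row 2 (w2 leaves); pivot element 5.
Divide row 2 by 5; eliminate column x2 from the other rows.
Second iteration: most negative z-row entry is -3 in column x4, so x4 enters.
Ratio test on column x4 — row 1: 9/4 = 9/4; row 2: (12/5)/1 = 12/5; row 3: 12/1 = 12. Minimum is 9/4 at row 1 (w1 leaves); pivot element 4.
Divide row 1 by 4; eliminate column x4 from the other rows.
After both pivots, the entry at the z-row, column x1 is 11/4.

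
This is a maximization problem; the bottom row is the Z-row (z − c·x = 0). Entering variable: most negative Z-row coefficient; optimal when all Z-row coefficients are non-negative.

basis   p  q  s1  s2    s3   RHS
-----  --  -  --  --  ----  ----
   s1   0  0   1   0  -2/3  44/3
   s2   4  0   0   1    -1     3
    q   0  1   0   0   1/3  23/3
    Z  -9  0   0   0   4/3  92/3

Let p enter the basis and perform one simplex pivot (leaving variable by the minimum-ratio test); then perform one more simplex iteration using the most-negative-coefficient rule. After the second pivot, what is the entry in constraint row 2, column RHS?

Ratio test on column p — row 1: entry 0 ≤ 0; row 2: 3/4 = 3/4; row 3: entry 0 ≤ 0. Minimum is 3/4 at row 2 (s2 leaves); pivot element 4.
Divide row 2 by 4; eliminate column p from the other rows.
Second iteration: most negative Z-row entry is -11/12 in column s3, so s3 enters.
Ratio test on column s3 — row 1: entry -2/3 ≤ 0; row 2: entry -1/4 ≤ 0; row 3: (23/3)/(1/3) = 23. Minimum is 23 at row 3 (q leaves); pivot element 1/3.
Divide row 3 by 1/3; eliminate column s3 from the other rows.
After both pivots, the entry at constraint row 2, column RHS is 13/2.

13/2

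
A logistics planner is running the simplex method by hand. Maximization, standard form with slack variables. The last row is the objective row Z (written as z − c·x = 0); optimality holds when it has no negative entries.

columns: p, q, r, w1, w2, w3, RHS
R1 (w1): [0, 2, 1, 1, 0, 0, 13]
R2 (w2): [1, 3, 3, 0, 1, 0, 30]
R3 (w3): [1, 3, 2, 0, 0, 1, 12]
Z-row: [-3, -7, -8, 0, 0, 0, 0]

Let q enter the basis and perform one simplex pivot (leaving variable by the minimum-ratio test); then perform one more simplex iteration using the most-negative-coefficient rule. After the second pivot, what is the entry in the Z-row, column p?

1

Ratio test on column q — row 1: 13/2 = 13/2; row 2: 30/3 = 10; row 3: 12/3 = 4. Minimum is 4 at row 3 (w3 leaves); pivot element 3.
Divide row 3 by 3; eliminate column q from the other rows.
Second iteration: most negative Z-row entry is -10/3 in column r, so r enters.
Ratio test on column r — row 1: entry -1/3 ≤ 0; row 2: 18/1 = 18; row 3: 4/(2/3) = 6. Minimum is 6 at row 3 (q leaves); pivot element 2/3.
Divide row 3 by 2/3; eliminate column r from the other rows.
After both pivots, the entry at the Z-row, column p is 1.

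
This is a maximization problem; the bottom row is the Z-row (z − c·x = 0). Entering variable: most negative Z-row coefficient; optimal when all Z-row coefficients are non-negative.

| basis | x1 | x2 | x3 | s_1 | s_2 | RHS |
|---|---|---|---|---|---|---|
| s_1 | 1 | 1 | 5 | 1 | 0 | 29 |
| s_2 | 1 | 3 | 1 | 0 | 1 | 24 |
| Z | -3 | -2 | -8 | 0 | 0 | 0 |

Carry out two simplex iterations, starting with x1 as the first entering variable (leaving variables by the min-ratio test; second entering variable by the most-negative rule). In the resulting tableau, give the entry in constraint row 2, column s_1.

Ratio test on column x1 — row 1: 29/1 = 29; row 2: 24/1 = 24. Minimum is 24 at row 2 (s_2 leaves); pivot element 1.
Divide row 2 by 1; eliminate column x1 from the other rows.
Second iteration: most negative Z-row entry is -5 in column x3, so x3 enters.
Ratio test on column x3 — row 1: 5/4 = 5/4; row 2: 24/1 = 24. Minimum is 5/4 at row 1 (s_1 leaves); pivot element 4.
Divide row 1 by 4; eliminate column x3 from the other rows.
After both pivots, the entry at constraint row 2, column s_1 is -1/4.

-1/4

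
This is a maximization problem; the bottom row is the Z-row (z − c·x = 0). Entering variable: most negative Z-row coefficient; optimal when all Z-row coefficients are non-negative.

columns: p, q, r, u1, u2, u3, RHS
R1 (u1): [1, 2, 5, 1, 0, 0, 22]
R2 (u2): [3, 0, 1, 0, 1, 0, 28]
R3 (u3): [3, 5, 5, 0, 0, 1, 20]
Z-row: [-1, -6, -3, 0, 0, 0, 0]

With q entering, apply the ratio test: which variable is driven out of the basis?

u3

Column q entries and ratios — u1: 22/2 = 11; u2: 0 ≤ 0, skip; u3: 20/5 = 4.
Smallest ratio is 4 in the row of u3, so u3 leaves.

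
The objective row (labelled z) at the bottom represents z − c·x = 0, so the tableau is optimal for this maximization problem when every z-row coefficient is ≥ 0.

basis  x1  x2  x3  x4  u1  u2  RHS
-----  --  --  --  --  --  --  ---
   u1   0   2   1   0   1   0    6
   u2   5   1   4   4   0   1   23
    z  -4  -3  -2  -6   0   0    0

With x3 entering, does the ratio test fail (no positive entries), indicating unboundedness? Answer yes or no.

no

Column x3 has positive entries in row(s) 1, 2, so the ratio test bounds it — not unbounded.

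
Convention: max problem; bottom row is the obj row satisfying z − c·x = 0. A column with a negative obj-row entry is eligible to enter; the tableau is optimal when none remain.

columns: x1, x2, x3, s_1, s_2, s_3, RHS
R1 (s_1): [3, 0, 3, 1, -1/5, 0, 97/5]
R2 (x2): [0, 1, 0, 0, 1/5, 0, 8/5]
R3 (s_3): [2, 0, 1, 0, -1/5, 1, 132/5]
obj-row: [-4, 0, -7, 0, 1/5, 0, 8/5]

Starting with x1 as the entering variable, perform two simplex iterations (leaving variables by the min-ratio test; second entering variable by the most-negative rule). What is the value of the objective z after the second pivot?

703/15

Ratio test on column x1 — row 1: (97/5)/3 = 97/15; row 2: entry 0 ≤ 0; row 3: (132/5)/2 = 66/5. Minimum is 97/15 at row 1 (s_1 leaves); pivot element 3.
Pivot on row 1; the obj-row RHS becomes 8/5 − (-4)·(97/15) = 412/15.
Next entering variable (most negative obj-row entry -3): x3.
Ratio test on column x3 — row 1: (97/15)/1 = 97/15; row 2: entry 0 ≤ 0; row 3: entry -1 ≤ 0. Minimum is 97/15 at row 1 (x1 leaves); pivot element 1.
After the second pivot the obj-row RHS is 412/15 − (-3)·(97/15) = 703/15.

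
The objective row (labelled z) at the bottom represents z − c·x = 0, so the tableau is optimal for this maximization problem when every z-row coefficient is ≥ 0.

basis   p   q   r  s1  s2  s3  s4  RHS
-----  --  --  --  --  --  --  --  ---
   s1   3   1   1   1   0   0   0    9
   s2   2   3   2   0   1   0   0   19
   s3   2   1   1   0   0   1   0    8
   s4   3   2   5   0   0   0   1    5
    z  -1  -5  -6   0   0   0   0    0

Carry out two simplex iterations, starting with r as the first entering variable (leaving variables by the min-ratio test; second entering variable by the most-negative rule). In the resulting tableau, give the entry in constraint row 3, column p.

1/2

Ratio test on column r — row 1: 9/1 = 9; row 2: 19/2 = 19/2; row 3: 8/1 = 8; row 4: 5/5 = 1. Minimum is 1 at row 4 (s4 leaves); pivot element 5.
Divide row 4 by 5; eliminate column r from the other rows.
Second iteration: most negative z-row entry is -13/5 in column q, so q enters.
Ratio test on column q — row 1: 8/(3/5) = 40/3; row 2: 17/(11/5) = 85/11; row 3: 7/(3/5) = 35/3; row 4: 1/(2/5) = 5/2. Minimum is 5/2 at row 4 (r leaves); pivot element 2/5.
Divide row 4 by 2/5; eliminate column q from the other rows.
After both pivots, the entry at constraint row 3, column p is 1/2.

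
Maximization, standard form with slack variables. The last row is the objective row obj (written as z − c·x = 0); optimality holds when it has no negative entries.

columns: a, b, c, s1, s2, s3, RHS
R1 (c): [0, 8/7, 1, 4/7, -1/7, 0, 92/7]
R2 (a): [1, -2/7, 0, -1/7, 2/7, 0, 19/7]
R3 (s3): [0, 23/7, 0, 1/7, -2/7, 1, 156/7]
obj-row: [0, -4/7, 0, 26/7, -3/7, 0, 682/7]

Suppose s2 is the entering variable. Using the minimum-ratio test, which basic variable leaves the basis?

a

Column s2 entries and ratios — c: -1/7 ≤ 0, skip; a: (19/7)/(2/7) = 19/2; s3: -2/7 ≤ 0, skip.
Smallest ratio is 19/2 in the row of a, so a leaves.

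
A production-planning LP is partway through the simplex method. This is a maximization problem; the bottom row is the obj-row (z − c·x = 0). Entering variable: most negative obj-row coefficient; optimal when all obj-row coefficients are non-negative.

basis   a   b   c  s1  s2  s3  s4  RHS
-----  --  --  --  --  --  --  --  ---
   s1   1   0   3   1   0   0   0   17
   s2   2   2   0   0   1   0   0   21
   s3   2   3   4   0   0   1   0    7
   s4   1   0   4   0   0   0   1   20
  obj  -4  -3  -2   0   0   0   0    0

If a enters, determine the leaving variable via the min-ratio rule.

Column a entries and ratios — s1: 17/1 = 17; s2: 21/2 = 21/2; s3: 7/2 = 7/2; s4: 20/1 = 20.
Smallest ratio is 7/2 in the row of s3, so s3 leaves.

s3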